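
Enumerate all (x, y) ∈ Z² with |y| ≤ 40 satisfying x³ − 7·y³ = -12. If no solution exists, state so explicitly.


The equation is x³ - 7y³ = -12. For fixed y, x³ = 7·y³ − 12, so a solution requires the RHS to be a perfect cube.
Strategy: iterate y from -40 to 40, compute RHS = 7·y³ − 12, and check whether it is a (positive or negative) perfect cube.
Check small values of y:
  y = 0: RHS = -12 is not a perfect cube.
  y = 1: RHS = -5 is not a perfect cube.
  y = -1: RHS = -19 is not a perfect cube.
  y = 2: RHS = 44 is not a perfect cube.
  y = -2: RHS = -68 is not a perfect cube.
  y = 3: RHS = 177 is not a perfect cube.
  y = -3: RHS = -201 is not a perfect cube.
Continuing the search up to |y| = 40 finds no solutions either.
No (x, y) in the scanned range satisfies the equation.

No integer solutions with |y| ≤ 40.


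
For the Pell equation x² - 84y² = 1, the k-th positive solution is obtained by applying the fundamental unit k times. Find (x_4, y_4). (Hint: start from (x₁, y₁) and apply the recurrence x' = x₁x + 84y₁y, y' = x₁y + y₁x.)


Step 1: Find the fundamental solution (x₁, y₁) of x² - 84y² = 1.
  Expand √84 as a continued fraction. a₀ = ⌊√84⌋ = 9; iterate m_{k+1} = d_k·a_k − m_k, d_{k+1} = (84 − m_{k+1}²)/d_k, a_{k+1} = ⌊(a₀ + m_{k+1})/d_{k+1}⌋ (starting m₀ = 0, d₀ = 1), with convergents p_k = a_k·p_{k-1} + p_{k-2}, q_k = a_k·q_{k-1} + q_{k-2} (p₋₁ = 1, q₋₁ = 0):
  k = 0: a₀ = 9; p₀/q₀ = 9/1; p₀² − 84·q₀² = 81 − 84 = -3.
  k = 1: m = 9, d = 3, a = ⌊(9 + 9)/3⌋ = 6; p/q = (6·9 + 1)/(6·1 + 0) = 55/6; p² − 84·q² = 3025 − 3024 = 1.
  The first convergent with p² − 84·q² = 1 gives the fundamental solution (x₁, y₁) = (55, 6).
Step 2: Apply the recurrence (x_{n+1}, y_{n+1}) = (x₁x_n + 84y₁y_n, x₁y_n + y₁x_n) repeatedly.
  From (x_1, y_1) = (55, 6): x_2 = 55·55 + 84·6·6 = 6049; y_2 = 55·6 + 6·55 = 660.
  From (x_2, y_2) = (6049, 660): x_3 = 55·6049 + 84·6·660 = 665335; y_3 = 55·660 + 6·6049 = 72594.
  From (x_3, y_3) = (665335, 72594): x_4 = 55·665335 + 84·6·72594 = 73180801; y_4 = 55·72594 + 6·665335 = 7984680.
Step 3: Verify x_4² - 84·y_4² = 5355429635001601 - 5355429635001600 = 1 (should be 1). ✓

(x_1, y_1) = (55, 6); (x_4, y_4) = (73180801, 7984680).


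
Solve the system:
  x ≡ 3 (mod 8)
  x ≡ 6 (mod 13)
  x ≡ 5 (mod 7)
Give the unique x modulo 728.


Moduli 8, 13, 7 are pairwise coprime; by CRT there is a unique solution modulo M = 8 · 13 · 7 = 728.
Solve pairwise, accumulating the modulus:
  Start with x ≡ 3 (mod 8).
  Combine with x ≡ 6 (mod 13): since gcd(8, 13) = 1, we get a unique residue mod 104.
    Write x = 3 + 8·t and substitute into x ≡ 6 (mod 13): 8·t ≡ 6 − 3 = 3 (mod 13).
    The inverse of 8 mod 13 is 5 (since 8·5 = 40 = 3·13 + 1), so t ≡ 5·3 = 15 ≡ 2 (mod 13).
    Then x = 3 + 8·2 = 19, valid modulo lcm(8, 13) = 104: x ≡ 19 (mod 104).
  Combine with x ≡ 5 (mod 7): since gcd(104, 7) = 1, we get a unique residue mod 728.
    Write x = 19 + 104·t and substitute into x ≡ 5 (mod 7): 104·t ≡ 5 − 19 = -14 (mod 7).
    Reduce coefficients mod 7: 6·t ≡ 0 (mod 7).
    The inverse of 6 mod 7 is 6 (since 6·6 = 36 = 5·7 + 1), so t ≡ 6·0 = 0 ≡ 0 (mod 7).
    Then x = 19 + 104·0 = 19, valid modulo lcm(104, 7) = 728: x ≡ 19 (mod 728).
Verify: 19 mod 8 = 3 ✓, 19 mod 13 = 6 ✓, 19 mod 7 = 5 ✓.

x ≡ 19 (mod 728).


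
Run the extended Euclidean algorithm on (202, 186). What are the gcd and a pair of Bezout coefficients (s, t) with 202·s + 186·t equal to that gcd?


Euclidean algorithm on (202, 186) — divide until remainder is 0:
  202 = 1 · 186 + 16
  186 = 11 · 16 + 10
  16 = 1 · 10 + 6
  10 = 1 · 6 + 4
  6 = 1 · 4 + 2
  4 = 2 · 2 + 0
gcd(202, 186) = 2.
Track Bezout coefficients alongside the remainders: start with r₀ = 202 = a·1 + b·0 (s = 1, t = 0) and r₁ = 186 = a·0 + b·1 (s = 0, t = 1); each new remainder r_{k+1} = r_{k-1} − q_k·r_k inherits s_{k+1} = s_{k-1} − q_k·s_k, t_{k+1} = t_{k-1} − q_k·t_k, so r_k = a·s_k + b·t_k at every step:
  q = 1: r = 16, s = 1 − 1·0 = 1, t = 0 − 1·1 = -1  (check: 202·1 + 186·(-1) = 16)
  q = 11: r = 10, s = 0 − 11·1 = -11, t = 1 − 11·(-1) = 12  (check: 202·(-11) + 186·12 = 10)
  q = 1: r = 6, s = 1 − 1·(-11) = 12, t = -1 − 1·12 = -13  (check: 202·12 + 186·(-13) = 6)
  q = 1: r = 4, s = -11 − 1·12 = -23, t = 12 − 1·(-13) = 25  (check: 202·(-23) + 186·25 = 4)
  q = 1: r = 2, s = 12 − 1·(-23) = 35, t = -13 − 1·25 = -38  (check: 202·35 + 186·(-38) = 2)
The row with r = 2 (the gcd) gives the Bezout coefficients s = 35, t = -38.
Result: 202 · (35) + 186 · (-38) = 2.

gcd(202, 186) = 2; s = 35, t = -38 (check: 202·35 + 186·(-38) = 2).


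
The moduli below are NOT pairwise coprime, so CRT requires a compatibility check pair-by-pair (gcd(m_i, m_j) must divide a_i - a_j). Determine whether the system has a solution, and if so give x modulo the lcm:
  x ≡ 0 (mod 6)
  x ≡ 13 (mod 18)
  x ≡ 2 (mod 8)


Moduli 6, 18, 8 are not pairwise coprime, so CRT works modulo lcm(m_i) when all pairwise compatibility conditions hold.
Pairwise compatibility: gcd(m_i, m_j) must divide a_i - a_j for every pair.
Merge one congruence at a time:
  Start: x ≡ 0 (mod 6).
  Combine with x ≡ 13 (mod 18): gcd(6, 18) = 6, and 13 - 0 = 13 is NOT divisible by 6.
    ⇒ system is inconsistent (no integer solution).

No solution (the system is inconsistent).


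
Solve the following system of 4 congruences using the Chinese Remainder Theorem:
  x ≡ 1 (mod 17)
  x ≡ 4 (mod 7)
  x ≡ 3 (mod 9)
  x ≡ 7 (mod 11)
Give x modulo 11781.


Product of moduli M = 17 · 7 · 9 · 11 = 11781.
Merge one congruence at a time:
  Start: x ≡ 1 (mod 17).
  Combine with x ≡ 4 (mod 7); new modulus lcm = 119.
    Write x = 1 + 17·t and substitute into x ≡ 4 (mod 7): 17·t ≡ 4 − 1 = 3 (mod 7).
    Reduce coefficients mod 7: 3·t ≡ 3 (mod 7).
    The inverse of 3 mod 7 is 5 (since 3·5 = 15 = 2·7 + 1), so t ≡ 5·3 = 15 ≡ 1 (mod 7).
    Then x = 1 + 17·1 = 18, valid modulo lcm(17, 7) = 119: x ≡ 18 (mod 119).
  Combine with x ≡ 3 (mod 9); new modulus lcm = 1071.
    Write x = 18 + 119·t and substitute into x ≡ 3 (mod 9): 119·t ≡ 3 − 18 = -15 (mod 9).
    Reduce coefficients mod 9: 2·t ≡ 3 (mod 9).
    The inverse of 2 mod 9 is 5 (since 2·5 = 10 = 1·9 + 1), so t ≡ 5·3 = 15 ≡ 6 (mod 9).
    Then x = 18 + 119·6 = 732, valid modulo lcm(119, 9) = 1071: x ≡ 732 (mod 1071).
  Combine with x ≡ 7 (mod 11); new modulus lcm = 11781.
    Write x = 732 + 1071·t and substitute into x ≡ 7 (mod 11): 1071·t ≡ 7 − 732 = -725 (mod 11).
    Reduce coefficients mod 11: 4·t ≡ 1 (mod 11).
    The inverse of 4 mod 11 is 3 (since 4·3 = 12 = 1·11 + 1), so t ≡ 3·1 = 3 ≡ 3 (mod 11).
    Then x = 732 + 1071·3 = 3945, valid modulo lcm(1071, 11) = 11781: x ≡ 3945 (mod 11781).
Verify against each original: 3945 mod 17 = 1, 3945 mod 7 = 4, 3945 mod 9 = 3, 3945 mod 11 = 7.

x ≡ 3945 (mod 11781).


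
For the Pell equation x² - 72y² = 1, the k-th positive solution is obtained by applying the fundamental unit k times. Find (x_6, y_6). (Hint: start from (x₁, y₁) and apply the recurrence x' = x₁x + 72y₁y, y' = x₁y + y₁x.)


Step 1: Find the fundamental solution (x₁, y₁) of x² - 72y² = 1.
  Expand √72 as a continued fraction. a₀ = ⌊√72⌋ = 8; iterate m_{k+1} = d_k·a_k − m_k, d_{k+1} = (72 − m_{k+1}²)/d_k, a_{k+1} = ⌊(a₀ + m_{k+1})/d_{k+1}⌋ (starting m₀ = 0, d₀ = 1), with convergents p_k = a_k·p_{k-1} + p_{k-2}, q_k = a_k·q_{k-1} + q_{k-2} (p₋₁ = 1, q₋₁ = 0):
  k = 0: a₀ = 8; p₀/q₀ = 8/1; p₀² − 72·q₀² = 64 − 72 = -8.
  k = 1: m = 8, d = 8, a = ⌊(8 + 8)/8⌋ = 2; p/q = (2·8 + 1)/(2·1 + 0) = 17/2; p² − 72·q² = 289 − 288 = 1.
  The first convergent with p² − 72·q² = 1 gives the fundamental solution (x₁, y₁) = (17, 2).
Step 2: Apply the recurrence (x_{n+1}, y_{n+1}) = (x₁x_n + 72y₁y_n, x₁y_n + y₁x_n) repeatedly.
  From (x_1, y_1) = (17, 2): x_2 = 17·17 + 72·2·2 = 577; y_2 = 17·2 + 2·17 = 68.
  From (x_2, y_2) = (577, 68): x_3 = 17·577 + 72·2·68 = 19601; y_3 = 17·68 + 2·577 = 2310.
  From (x_3, y_3) = (19601, 2310): x_4 = 17·19601 + 72·2·2310 = 665857; y_4 = 17·2310 + 2·19601 = 78472.
  From (x_4, y_4) = (665857, 78472): x_5 = 17·665857 + 72·2·78472 = 22619537; y_5 = 17·78472 + 2·665857 = 2665738.
  From (x_5, y_5) = (22619537, 2665738): x_6 = 17·22619537 + 72·2·2665738 = 768398401; y_6 = 17·2665738 + 2·22619537 = 90556620.
Step 3: Verify x_6² - 72·y_6² = 590436102659356801 - 590436102659356800 = 1 (should be 1). ✓

(x_1, y_1) = (17, 2); (x_6, y_6) = (768398401, 90556620).


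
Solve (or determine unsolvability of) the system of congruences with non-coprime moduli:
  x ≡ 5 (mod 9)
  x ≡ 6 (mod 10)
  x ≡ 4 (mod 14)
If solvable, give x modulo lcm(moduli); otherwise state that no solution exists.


Moduli 9, 10, 14 are not pairwise coprime, so CRT works modulo lcm(m_i) when all pairwise compatibility conditions hold.
Pairwise compatibility: gcd(m_i, m_j) must divide a_i - a_j for every pair.
Merge one congruence at a time:
  Start: x ≡ 5 (mod 9).
  Combine with x ≡ 6 (mod 10): gcd(9, 10) = 1; 6 - 5 = 1, which IS divisible by 1, so compatible.
    Write x = 5 + 9·t and substitute into x ≡ 6 (mod 10): 9·t ≡ 6 − 5 = 1 (mod 10).
    The inverse of 9 mod 10 is 9 (since 9·9 = 81 = 8·10 + 1), so t ≡ 9·1 = 9 ≡ 9 (mod 10).
    Then x = 5 + 9·9 = 86, valid modulo lcm(9, 10) = 90: x ≡ 86 (mod 90).
  Combine with x ≡ 4 (mod 14): gcd(90, 14) = 2; 4 - 86 = -82, which IS divisible by 2, so compatible.
    Write x = 86 + 90·t and substitute into x ≡ 4 (mod 14): 90·t ≡ 4 − 86 = -82 (mod 14).
    Divide the congruence (and modulus) by g = 2: 45·t ≡ -41 (mod 7).
    Reduce coefficients mod 7: 3·t ≡ 1 (mod 7).
    The inverse of 3 mod 7 is 5 (since 3·5 = 15 = 2·7 + 1), so t ≡ 5·1 = 5 ≡ 5 (mod 7).
    Then x = 86 + 90·5 = 536, valid modulo lcm(90, 14) = 630: x ≡ 536 (mod 630).
Verify: 536 mod 9 = 5, 536 mod 10 = 6, 536 mod 14 = 4.

x ≡ 536 (mod 630).


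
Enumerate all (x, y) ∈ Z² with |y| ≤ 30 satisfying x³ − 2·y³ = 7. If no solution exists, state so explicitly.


The equation is x³ - 2y³ = 7. For fixed y, x³ = 2·y³ + 7, so a solution requires the RHS to be a perfect cube.
Strategy: iterate y from -30 to 30, compute RHS = 2·y³ + 7, and check whether it is a (positive or negative) perfect cube.
Check small values of y:
  y = 0: RHS = 7 is not a perfect cube.
  y = 1: RHS = 9 is not a perfect cube.
  y = -1: RHS = 5 is not a perfect cube.
  y = 2: RHS = 23 is not a perfect cube.
  y = -2: RHS = -9 is not a perfect cube.
  y = 3: RHS = 61 is not a perfect cube.
  y = -3: RHS = -47 is not a perfect cube.
Continuing the search up to |y| = 30 finds no solutions either.
No (x, y) in the scanned range satisfies the equation.

No integer solutions with |y| ≤ 30.


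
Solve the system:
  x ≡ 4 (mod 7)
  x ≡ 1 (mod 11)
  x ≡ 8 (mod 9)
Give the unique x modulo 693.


Moduli 7, 11, 9 are pairwise coprime; by CRT there is a unique solution modulo M = 7 · 11 · 9 = 693.
Solve pairwise, accumulating the modulus:
  Start with x ≡ 4 (mod 7).
  Combine with x ≡ 1 (mod 11): since gcd(7, 11) = 1, we get a unique residue mod 77.
    Write x = 4 + 7·t and substitute into x ≡ 1 (mod 11): 7·t ≡ 1 − 4 = -3 (mod 11).
    Reduce coefficients mod 11: 7·t ≡ 8 (mod 11).
    The inverse of 7 mod 11 is 8 (since 7·8 = 56 = 5·11 + 1), so t ≡ 8·8 = 64 ≡ 9 (mod 11).
    Then x = 4 + 7·9 = 67, valid modulo lcm(7, 11) = 77: x ≡ 67 (mod 77).
  Combine with x ≡ 8 (mod 9): since gcd(77, 9) = 1, we get a unique residue mod 693.
    Write x = 67 + 77·t and substitute into x ≡ 8 (mod 9): 77·t ≡ 8 − 67 = -59 (mod 9).
    Reduce coefficients mod 9: 5·t ≡ 4 (mod 9).
    The inverse of 5 mod 9 is 2 (since 5·2 = 10 = 1·9 + 1), so t ≡ 2·4 = 8 ≡ 8 (mod 9).
    Then x = 67 + 77·8 = 683, valid modulo lcm(77, 9) = 693: x ≡ 683 (mod 693).
Verify: 683 mod 7 = 4 ✓, 683 mod 11 = 1 ✓, 683 mod 9 = 8 ✓.

x ≡ 683 (mod 693).


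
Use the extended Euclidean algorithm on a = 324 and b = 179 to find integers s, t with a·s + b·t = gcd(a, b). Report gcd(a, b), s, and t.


Euclidean algorithm on (324, 179) — divide until remainder is 0:
  324 = 1 · 179 + 145
  179 = 1 · 145 + 34
  145 = 4 · 34 + 9
  34 = 3 · 9 + 7
  9 = 1 · 7 + 2
  7 = 3 · 2 + 1
  2 = 2 · 1 + 0
gcd(324, 179) = 1.
Track Bezout coefficients alongside the remainders: start with r₀ = 324 = a·1 + b·0 (s = 1, t = 0) and r₁ = 179 = a·0 + b·1 (s = 0, t = 1); each new remainder r_{k+1} = r_{k-1} − q_k·r_k inherits s_{k+1} = s_{k-1} − q_k·s_k, t_{k+1} = t_{k-1} − q_k·t_k, so r_k = a·s_k + b·t_k at every step:
  q = 1: r = 145, s = 1 − 1·0 = 1, t = 0 − 1·1 = -1  (check: 324·1 + 179·(-1) = 145)
  q = 1: r = 34, s = 0 − 1·1 = -1, t = 1 − 1·(-1) = 2  (check: 324·(-1) + 179·2 = 34)
  q = 4: r = 9, s = 1 − 4·(-1) = 5, t = -1 − 4·2 = -9  (check: 324·5 + 179·(-9) = 9)
  q = 3: r = 7, s = -1 − 3·5 = -16, t = 2 − 3·(-9) = 29  (check: 324·(-16) + 179·29 = 7)
  q = 1: r = 2, s = 5 − 1·(-16) = 21, t = -9 − 1·29 = -38  (check: 324·21 + 179·(-38) = 2)
  q = 3: r = 1, s = -16 − 3·21 = -79, t = 29 − 3·(-38) = 143  (check: 324·(-79) + 179·143 = 1)
The row with r = 1 (the gcd) gives the Bezout coefficients s = -79, t = 143.
Result: 324 · (-79) + 179 · (143) = 1.

gcd(324, 179) = 1; s = -79, t = 143 (check: 324·(-79) + 179·143 = 1).


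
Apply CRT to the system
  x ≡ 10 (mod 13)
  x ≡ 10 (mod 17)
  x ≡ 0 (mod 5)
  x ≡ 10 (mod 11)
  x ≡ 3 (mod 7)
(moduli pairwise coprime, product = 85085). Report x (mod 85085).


Product of moduli M = 13 · 17 · 5 · 11 · 7 = 85085.
Merge one congruence at a time:
  Start: x ≡ 10 (mod 13).
  Combine with x ≡ 10 (mod 17); new modulus lcm = 221.
    Write x = 10 + 13·t and substitute into x ≡ 10 (mod 17): 13·t ≡ 10 − 10 = 0 (mod 17).
    The inverse of 13 mod 17 is 4 (since 13·4 = 52 = 3·17 + 1), so t ≡ 4·0 = 0 ≡ 0 (mod 17).
    Then x = 10 + 13·0 = 10, valid modulo lcm(13, 17) = 221: x ≡ 10 (mod 221).
  Combine with x ≡ 0 (mod 5); new modulus lcm = 1105.
    Write x = 10 + 221·t and substitute into x ≡ 0 (mod 5): 221·t ≡ 0 − 10 = -10 (mod 5).
    Reduce coefficients mod 5: 1·t ≡ 0 (mod 5).
    So t ≡ 0 (mod 5).
    Then x = 10 + 221·0 = 10, valid modulo lcm(221, 5) = 1105: x ≡ 10 (mod 1105).
  Combine with x ≡ 10 (mod 11); new modulus lcm = 12155.
    Write x = 10 + 1105·t and substitute into x ≡ 10 (mod 11): 1105·t ≡ 10 − 10 = 0 (mod 11).
    Reduce coefficients mod 11: 5·t ≡ 0 (mod 11).
    The inverse of 5 mod 11 is 9 (since 5·9 = 45 = 4·11 + 1), so t ≡ 9·0 = 0 ≡ 0 (mod 11).
    Then x = 10 + 1105·0 = 10, valid modulo lcm(1105, 11) = 12155: x ≡ 10 (mod 12155).
  Combine with x ≡ 3 (mod 7); new modulus lcm = 85085.
    Write x = 10 + 12155·t and substitute into x ≡ 3 (mod 7): 12155·t ≡ 3 − 10 = -7 (mod 7).
    Reduce coefficients mod 7: 3·t ≡ 0 (mod 7).
    The inverse of 3 mod 7 is 5 (since 3·5 = 15 = 2·7 + 1), so t ≡ 5·0 = 0 ≡ 0 (mod 7).
    Then x = 10 + 12155·0 = 10, valid modulo lcm(12155, 7) = 85085: x ≡ 10 (mod 85085).
Verify against each original: 10 mod 13 = 10, 10 mod 17 = 10, 10 mod 5 = 0, 10 mod 11 = 10, 10 mod 7 = 3.

x ≡ 10 (mod 85085).


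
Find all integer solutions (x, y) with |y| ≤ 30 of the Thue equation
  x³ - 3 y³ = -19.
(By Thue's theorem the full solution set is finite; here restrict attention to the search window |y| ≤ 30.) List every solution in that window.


The equation is x³ - 3y³ = -19. For fixed y, x³ = 3·y³ − 19, so a solution requires the RHS to be a perfect cube.
Strategy: iterate y from -30 to 30, compute RHS = 3·y³ − 19, and check whether it is a (positive or negative) perfect cube.
Check small values of y:
  y = 0: RHS = -19 is not a perfect cube.
  y = 1: RHS = -16 is not a perfect cube.
  y = -1: RHS = -22 is not a perfect cube.
  y = 2: RHS = 5 is not a perfect cube.
  y = -2: RHS = -43 is not a perfect cube.
  y = 3: RHS = 62 is not a perfect cube.
  y = -3: RHS = -100 is not a perfect cube.
Continuing the search up to |y| = 30 finds no solutions either.
No (x, y) in the scanned range satisfies the equation.

No integer solutions with |y| ≤ 30.


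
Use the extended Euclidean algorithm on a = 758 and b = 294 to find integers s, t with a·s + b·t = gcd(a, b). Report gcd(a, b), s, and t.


Euclidean algorithm on (758, 294) — divide until remainder is 0:
  758 = 2 · 294 + 170
  294 = 1 · 170 + 124
  170 = 1 · 124 + 46
  124 = 2 · 46 + 32
  46 = 1 · 32 + 14
  32 = 2 · 14 + 4
  14 = 3 · 4 + 2
  4 = 2 · 2 + 0
gcd(758, 294) = 2.
Track Bezout coefficients alongside the remainders: start with r₀ = 758 = a·1 + b·0 (s = 1, t = 0) and r₁ = 294 = a·0 + b·1 (s = 0, t = 1); each new remainder r_{k+1} = r_{k-1} − q_k·r_k inherits s_{k+1} = s_{k-1} − q_k·s_k, t_{k+1} = t_{k-1} − q_k·t_k, so r_k = a·s_k + b·t_k at every step:
  q = 2: r = 170, s = 1 − 2·0 = 1, t = 0 − 2·1 = -2  (check: 758·1 + 294·(-2) = 170)
  q = 1: r = 124, s = 0 − 1·1 = -1, t = 1 − 1·(-2) = 3  (check: 758·(-1) + 294·3 = 124)
  q = 1: r = 46, s = 1 − 1·(-1) = 2, t = -2 − 1·3 = -5  (check: 758·2 + 294·(-5) = 46)
  q = 2: r = 32, s = -1 − 2·2 = -5, t = 3 − 2·(-5) = 13  (check: 758·(-5) + 294·13 = 32)
  q = 1: r = 14, s = 2 − 1·(-5) = 7, t = -5 − 1·13 = -18  (check: 758·7 + 294·(-18) = 14)
  q = 2: r = 4, s = -5 − 2·7 = -19, t = 13 − 2·(-18) = 49  (check: 758·(-19) + 294·49 = 4)
  q = 3: r = 2, s = 7 − 3·(-19) = 64, t = -18 − 3·49 = -165  (check: 758·64 + 294·(-165) = 2)
The row with r = 2 (the gcd) gives the Bezout coefficients s = 64, t = -165.
Result: 758 · (64) + 294 · (-165) = 2.

gcd(758, 294) = 2; s = 64, t = -165 (check: 758·64 + 294·(-165) = 2).


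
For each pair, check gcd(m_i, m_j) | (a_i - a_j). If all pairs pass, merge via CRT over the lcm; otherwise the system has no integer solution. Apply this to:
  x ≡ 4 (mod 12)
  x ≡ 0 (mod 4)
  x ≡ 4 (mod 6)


Moduli 12, 4, 6 are not pairwise coprime, so CRT works modulo lcm(m_i) when all pairwise compatibility conditions hold.
Pairwise compatibility: gcd(m_i, m_j) must divide a_i - a_j for every pair.
Merge one congruence at a time:
  Start: x ≡ 4 (mod 12).
  Combine with x ≡ 0 (mod 4): gcd(12, 4) = 4; 0 - 4 = -4, which IS divisible by 4, so compatible.
    Write x = 4 + 12·t and substitute into x ≡ 0 (mod 4): 12·t ≡ 0 − 4 = -4 (mod 4).
    Divide the congruence (and modulus) by g = 4: 3·t ≡ -1 (mod 1).
    Modulo 1 every t works; take t = 0.
    Then x = 4 + 12·0 = 4, valid modulo lcm(12, 4) = 12: x ≡ 4 (mod 12).
  Combine with x ≡ 4 (mod 6): gcd(12, 6) = 6; 4 - 4 = 0, which IS divisible by 6, so compatible.
    Write x = 4 + 12·t and substitute into x ≡ 4 (mod 6): 12·t ≡ 4 − 4 = 0 (mod 6).
    Divide the congruence (and modulus) by g = 6: 2·t ≡ 0 (mod 1).
    Modulo 1 every t works; take t = 0.
    Then x = 4 + 12·0 = 4, valid modulo lcm(12, 6) = 12: x ≡ 4 (mod 12).
Verify: 4 mod 12 = 4, 4 mod 4 = 0, 4 mod 6 = 4.

x ≡ 4 (mod 12).


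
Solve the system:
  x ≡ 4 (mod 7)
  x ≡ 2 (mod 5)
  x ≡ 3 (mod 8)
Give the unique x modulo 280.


Moduli 7, 5, 8 are pairwise coprime; by CRT there is a unique solution modulo M = 7 · 5 · 8 = 280.
Solve pairwise, accumulating the modulus:
  Start with x ≡ 4 (mod 7).
  Combine with x ≡ 2 (mod 5): since gcd(7, 5) = 1, we get a unique residue mod 35.
    Write x = 4 + 7·t and substitute into x ≡ 2 (mod 5): 7·t ≡ 2 − 4 = -2 (mod 5).
    Reduce coefficients mod 5: 2·t ≡ 3 (mod 5).
    The inverse of 2 mod 5 is 3 (since 2·3 = 6 = 1·5 + 1), so t ≡ 3·3 = 9 ≡ 4 (mod 5).
    Then x = 4 + 7·4 = 32, valid modulo lcm(7, 5) = 35: x ≡ 32 (mod 35).
  Combine with x ≡ 3 (mod 8): since gcd(35, 8) = 1, we get a unique residue mod 280.
    Write x = 32 + 35·t and substitute into x ≡ 3 (mod 8): 35·t ≡ 3 − 32 = -29 (mod 8).
    Reduce coefficients mod 8: 3·t ≡ 3 (mod 8).
    The inverse of 3 mod 8 is 3 (since 3·3 = 9 = 1·8 + 1), so t ≡ 3·3 = 9 ≡ 1 (mod 8).
    Then x = 32 + 35·1 = 67, valid modulo lcm(35, 8) = 280: x ≡ 67 (mod 280).
Verify: 67 mod 7 = 4 ✓, 67 mod 5 = 2 ✓, 67 mod 8 = 3 ✓.

x ≡ 67 (mod 280).


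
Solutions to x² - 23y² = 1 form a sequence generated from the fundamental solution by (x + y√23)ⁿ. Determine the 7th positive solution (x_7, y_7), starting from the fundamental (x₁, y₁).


Step 1: Find the fundamental solution (x₁, y₁) of x² - 23y² = 1.
  Expand √23 as a continued fraction. a₀ = ⌊√23⌋ = 4; iterate m_{k+1} = d_k·a_k − m_k, d_{k+1} = (23 − m_{k+1}²)/d_k, a_{k+1} = ⌊(a₀ + m_{k+1})/d_{k+1}⌋ (starting m₀ = 0, d₀ = 1), with convergents p_k = a_k·p_{k-1} + p_{k-2}, q_k = a_k·q_{k-1} + q_{k-2} (p₋₁ = 1, q₋₁ = 0):
  k = 0: a₀ = 4; p₀/q₀ = 4/1; p₀² − 23·q₀² = 16 − 23 = -7.
  k = 1: m = 4, d = 7, a = ⌊(4 + 4)/7⌋ = 1; p/q = (1·4 + 1)/(1·1 + 0) = 5/1; p² − 23·q² = 25 − 23 = 2.
  k = 2: m = 3, d = 2, a = ⌊(4 + 3)/2⌋ = 3; p/q = (3·5 + 4)/(3·1 + 1) = 19/4; p² − 23·q² = 361 − 368 = -7.
  k = 3: m = 3, d = 7, a = ⌊(4 + 3)/7⌋ = 1; p/q = (1·19 + 5)/(1·4 + 1) = 24/5; p² − 23·q² = 576 − 575 = 1.
  The first convergent with p² − 23·q² = 1 gives the fundamental solution (x₁, y₁) = (24, 5).
Step 2: Apply the recurrence (x_{n+1}, y_{n+1}) = (x₁x_n + 23y₁y_n, x₁y_n + y₁x_n) repeatedly.
  From (x_1, y_1) = (24, 5): x_2 = 24·24 + 23·5·5 = 1151; y_2 = 24·5 + 5·24 = 240.
  From (x_2, y_2) = (1151, 240): x_3 = 24·1151 + 23·5·240 = 55224; y_3 = 24·240 + 5·1151 = 11515.
  From (x_3, y_3) = (55224, 11515): x_4 = 24·55224 + 23·5·11515 = 2649601; y_4 = 24·11515 + 5·55224 = 552480.
  From (x_4, y_4) = (2649601, 552480): x_5 = 24·2649601 + 23·5·552480 = 127125624; y_5 = 24·552480 + 5·2649601 = 26507525.
  From (x_5, y_5) = (127125624, 26507525): x_6 = 24·127125624 + 23·5·26507525 = 6099380351; y_6 = 24·26507525 + 5·127125624 = 1271808720.
  From (x_6, y_6) = (6099380351, 1271808720): x_7 = 24·6099380351 + 23·5·1271808720 = 292643131224; y_7 = 24·1271808720 + 5·6099380351 = 61020311035.
Step 3: Verify x_7² - 23·y_7² = 85640002252587283738176 - 85640002252587283738175 = 1 (should be 1). ✓

(x_1, y_1) = (24, 5); (x_7, y_7) = (292643131224, 61020311035).


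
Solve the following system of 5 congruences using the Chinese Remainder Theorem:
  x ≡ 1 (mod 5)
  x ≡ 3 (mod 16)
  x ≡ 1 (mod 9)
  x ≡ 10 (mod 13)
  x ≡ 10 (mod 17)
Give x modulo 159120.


Product of moduli M = 5 · 16 · 9 · 13 · 17 = 159120.
Merge one congruence at a time:
  Start: x ≡ 1 (mod 5).
  Combine with x ≡ 3 (mod 16); new modulus lcm = 80.
    Write x = 1 + 5·t and substitute into x ≡ 3 (mod 16): 5·t ≡ 3 − 1 = 2 (mod 16).
    The inverse of 5 mod 16 is 13 (since 5·13 = 65 = 4·16 + 1), so t ≡ 13·2 = 26 ≡ 10 (mod 16).
    Then x = 1 + 5·10 = 51, valid modulo lcm(5, 16) = 80: x ≡ 51 (mod 80).
  Combine with x ≡ 1 (mod 9); new modulus lcm = 720.
    Write x = 51 + 80·t and substitute into x ≡ 1 (mod 9): 80·t ≡ 1 − 51 = -50 (mod 9).
    Reduce coefficients mod 9: 8·t ≡ 4 (mod 9).
    The inverse of 8 mod 9 is 8 (since 8·8 = 64 = 7·9 + 1), so t ≡ 8·4 = 32 ≡ 5 (mod 9).
    Then x = 51 + 80·5 = 451, valid modulo lcm(80, 9) = 720: x ≡ 451 (mod 720).
  Combine with x ≡ 10 (mod 13); new modulus lcm = 9360.
    Write x = 451 + 720·t and substitute into x ≡ 10 (mod 13): 720·t ≡ 10 − 451 = -441 (mod 13).
    Reduce coefficients mod 13: 5·t ≡ 1 (mod 13).
    The inverse of 5 mod 13 is 8 (since 5·8 = 40 = 3·13 + 1), so t ≡ 8·1 = 8 ≡ 8 (mod 13).
    Then x = 451 + 720·8 = 6211, valid modulo lcm(720, 13) = 9360: x ≡ 6211 (mod 9360).
  Combine with x ≡ 10 (mod 17); new modulus lcm = 159120.
    Write x = 6211 + 9360·t and substitute into x ≡ 10 (mod 17): 9360·t ≡ 10 − 6211 = -6201 (mod 17).
    Reduce coefficients mod 17: 10·t ≡ 4 (mod 17).
    The inverse of 10 mod 17 is 12 (since 10·12 = 120 = 7·17 + 1), so t ≡ 12·4 = 48 ≡ 14 (mod 17).
    Then x = 6211 + 9360·14 = 137251, valid modulo lcm(9360, 17) = 159120: x ≡ 137251 (mod 159120).
Verify against each original: 137251 mod 5 = 1, 137251 mod 16 = 3, 137251 mod 9 = 1, 137251 mod 13 = 10, 137251 mod 17 = 10.

x ≡ 137251 (mod 159120).


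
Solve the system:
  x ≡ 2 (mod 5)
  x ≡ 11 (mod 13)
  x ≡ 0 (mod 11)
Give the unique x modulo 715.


Moduli 5, 13, 11 are pairwise coprime; by CRT there is a unique solution modulo M = 5 · 13 · 11 = 715.
Solve pairwise, accumulating the modulus:
  Start with x ≡ 2 (mod 5).
  Combine with x ≡ 11 (mod 13): since gcd(5, 13) = 1, we get a unique residue mod 65.
    Write x = 2 + 5·t and substitute into x ≡ 11 (mod 13): 5·t ≡ 11 − 2 = 9 (mod 13).
    The inverse of 5 mod 13 is 8 (since 5·8 = 40 = 3·13 + 1), so t ≡ 8·9 = 72 ≡ 7 (mod 13).
    Then x = 2 + 5·7 = 37, valid modulo lcm(5, 13) = 65: x ≡ 37 (mod 65).
  Combine with x ≡ 0 (mod 11): since gcd(65, 11) = 1, we get a unique residue mod 715.
    Write x = 37 + 65·t and substitute into x ≡ 0 (mod 11): 65·t ≡ 0 − 37 = -37 (mod 11).
    Reduce coefficients mod 11: 10·t ≡ 7 (mod 11).
    The inverse of 10 mod 11 is 10 (since 10·10 = 100 = 9·11 + 1), so t ≡ 10·7 = 70 ≡ 4 (mod 11).
    Then x = 37 + 65·4 = 297, valid modulo lcm(65, 11) = 715: x ≡ 297 (mod 715).
Verify: 297 mod 5 = 2 ✓, 297 mod 13 = 11 ✓, 297 mod 11 = 0 ✓.

x ≡ 297 (mod 715).


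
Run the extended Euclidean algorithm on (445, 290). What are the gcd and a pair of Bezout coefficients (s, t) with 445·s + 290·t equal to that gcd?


Euclidean algorithm on (445, 290) — divide until remainder is 0:
  445 = 1 · 290 + 155
  290 = 1 · 155 + 135
  155 = 1 · 135 + 20
  135 = 6 · 20 + 15
  20 = 1 · 15 + 5
  15 = 3 · 5 + 0
gcd(445, 290) = 5.
Track Bezout coefficients alongside the remainders: start with r₀ = 445 = a·1 + b·0 (s = 1, t = 0) and r₁ = 290 = a·0 + b·1 (s = 0, t = 1); each new remainder r_{k+1} = r_{k-1} − q_k·r_k inherits s_{k+1} = s_{k-1} − q_k·s_k, t_{k+1} = t_{k-1} − q_k·t_k, so r_k = a·s_k + b·t_k at every step:
  q = 1: r = 155, s = 1 − 1·0 = 1, t = 0 − 1·1 = -1  (check: 445·1 + 290·(-1) = 155)
  q = 1: r = 135, s = 0 − 1·1 = -1, t = 1 − 1·(-1) = 2  (check: 445·(-1) + 290·2 = 135)
  q = 1: r = 20, s = 1 − 1·(-1) = 2, t = -1 − 1·2 = -3  (check: 445·2 + 290·(-3) = 20)
  q = 6: r = 15, s = -1 − 6·2 = -13, t = 2 − 6·(-3) = 20  (check: 445·(-13) + 290·20 = 15)
  q = 1: r = 5, s = 2 − 1·(-13) = 15, t = -3 − 1·20 = -23  (check: 445·15 + 290·(-23) = 5)
The row with r = 5 (the gcd) gives the Bezout coefficients s = 15, t = -23.
Result: 445 · (15) + 290 · (-23) = 5.

gcd(445, 290) = 5; s = 15, t = -23 (check: 445·15 + 290·(-23) = 5).


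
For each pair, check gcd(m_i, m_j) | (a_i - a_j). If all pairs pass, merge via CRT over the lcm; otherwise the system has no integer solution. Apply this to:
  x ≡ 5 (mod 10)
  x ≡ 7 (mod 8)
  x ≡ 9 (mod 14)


Moduli 10, 8, 14 are not pairwise coprime, so CRT works modulo lcm(m_i) when all pairwise compatibility conditions hold.
Pairwise compatibility: gcd(m_i, m_j) must divide a_i - a_j for every pair.
Merge one congruence at a time:
  Start: x ≡ 5 (mod 10).
  Combine with x ≡ 7 (mod 8): gcd(10, 8) = 2; 7 - 5 = 2, which IS divisible by 2, so compatible.
    Write x = 5 + 10·t and substitute into x ≡ 7 (mod 8): 10·t ≡ 7 − 5 = 2 (mod 8).
    Divide the congruence (and modulus) by g = 2: 5·t ≡ 1 (mod 4).
    Reduce coefficients mod 4: 1·t ≡ 1 (mod 4).
    So t ≡ 1 (mod 4).
    Then x = 5 + 10·1 = 15, valid modulo lcm(10, 8) = 40: x ≡ 15 (mod 40).
  Combine with x ≡ 9 (mod 14): gcd(40, 14) = 2; 9 - 15 = -6, which IS divisible by 2, so compatible.
    Write x = 15 + 40·t and substitute into x ≡ 9 (mod 14): 40·t ≡ 9 − 15 = -6 (mod 14).
    Divide the congruence (and modulus) by g = 2: 20·t ≡ -3 (mod 7).
    Reduce coefficients mod 7: 6·t ≡ 4 (mod 7).
    The inverse of 6 mod 7 is 6 (since 6·6 = 36 = 5·7 + 1), so t ≡ 6·4 = 24 ≡ 3 (mod 7).
    Then x = 15 + 40·3 = 135, valid modulo lcm(40, 14) = 280: x ≡ 135 (mod 280).
Verify: 135 mod 10 = 5, 135 mod 8 = 7, 135 mod 14 = 9.

x ≡ 135 (mod 280).


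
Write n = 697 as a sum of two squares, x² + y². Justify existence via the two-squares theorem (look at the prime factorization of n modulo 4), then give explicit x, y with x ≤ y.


Step 1: Factor n = 697 = 17 · 41.
Step 2: Check the mod-4 condition on each prime factor: 17 ≡ 1 (mod 4), exponent 1; 41 ≡ 1 (mod 4), exponent 1.
All primes ≡ 3 (mod 4) appear to even exponent (or don't appear), so by the two-squares theorem n IS expressible as a sum of two squares.
Step 3: Build a representation. Here n = 17 · 41 is a product of primes ≡ 1 (mod 4). Each prime p ≡ 1 (mod 4) is itself a sum of two squares; find a² by testing p − a² for a perfect square:
  17: 17 − 1² = 16 = 4² ⇒ 17 = 1² + 4².
  41: 41 − 1² = 40, 41 − 2² = 37, 41 − 3² = 32, 41 − 4² = 25 = 5² ⇒ 41 = 4² + 5².
  Combine using the Brahmagupta–Fibonacci identity (a² + b²)(c² + d²) = (ac − bd)² + (ad + bc)² = (ac + bd)² + (ad − bc)²:
  17 · 41 = 697: from (1² + 4²)(4² + 5²), take (1·4 − 4·5, 1·5 + 4·4) = (4 − 20, 5 + 16) = (-16, 21); dropping signs (only squares matter) gives (16, 21); check 16² + 21² = 256 + 441 = 697 ✓.
Step 4: Order so x ≤ y and verify: 16² + 21² = 256 + 441 = 697 = n. ✓

n = 697 = 16² + 21² (one valid representation with x ≤ y).


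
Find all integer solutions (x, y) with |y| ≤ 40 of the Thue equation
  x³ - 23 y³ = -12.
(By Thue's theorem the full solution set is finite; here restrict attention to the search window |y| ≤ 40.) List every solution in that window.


The equation is x³ - 23y³ = -12. For fixed y, x³ = 23·y³ − 12, so a solution requires the RHS to be a perfect cube.
Strategy: iterate y from -40 to 40, compute RHS = 23·y³ − 12, and check whether it is a (positive or negative) perfect cube.
Check small values of y:
  y = 0: RHS = -12 is not a perfect cube.
  y = 1: RHS = 11 is not a perfect cube.
  y = -1: RHS = -35 is not a perfect cube.
  y = 2: RHS = 172 is not a perfect cube.
  y = -2: RHS = -196 is not a perfect cube.
  y = 3: RHS = 609 is not a perfect cube.
  y = -3: RHS = -633 is not a perfect cube.
Continuing the search up to |y| = 40 finds no solutions either.
No (x, y) in the scanned range satisfies the equation.

No integer solutions with |y| ≤ 40.


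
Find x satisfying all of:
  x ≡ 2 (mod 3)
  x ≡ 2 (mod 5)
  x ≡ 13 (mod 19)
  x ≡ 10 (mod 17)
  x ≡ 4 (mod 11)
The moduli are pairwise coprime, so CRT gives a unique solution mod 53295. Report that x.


Product of moduli M = 3 · 5 · 19 · 17 · 11 = 53295.
Merge one congruence at a time:
  Start: x ≡ 2 (mod 3).
  Combine with x ≡ 2 (mod 5); new modulus lcm = 15.
    Write x = 2 + 3·t and substitute into x ≡ 2 (mod 5): 3·t ≡ 2 − 2 = 0 (mod 5).
    The inverse of 3 mod 5 is 2 (since 3·2 = 6 = 1·5 + 1), so t ≡ 2·0 = 0 ≡ 0 (mod 5).
    Then x = 2 + 3·0 = 2, valid modulo lcm(3, 5) = 15: x ≡ 2 (mod 15).
  Combine with x ≡ 13 (mod 19); new modulus lcm = 285.
    Write x = 2 + 15·t and substitute into x ≡ 13 (mod 19): 15·t ≡ 13 − 2 = 11 (mod 19).
    The inverse of 15 mod 19 is 14 (since 15·14 = 210 = 11·19 + 1), so t ≡ 14·11 = 154 ≡ 2 (mod 19).
    Then x = 2 + 15·2 = 32, valid modulo lcm(15, 19) = 285: x ≡ 32 (mod 285).
  Combine with x ≡ 10 (mod 17); new modulus lcm = 4845.
    Write x = 32 + 285·t and substitute into x ≡ 10 (mod 17): 285·t ≡ 10 − 32 = -22 (mod 17).
    Reduce coefficients mod 17: 13·t ≡ 12 (mod 17).
    The inverse of 13 mod 17 is 4 (since 13·4 = 52 = 3·17 + 1), so t ≡ 4·12 = 48 ≡ 14 (mod 17).
    Then x = 32 + 285·14 = 4022, valid modulo lcm(285, 17) = 4845: x ≡ 4022 (mod 4845).
  Combine with x ≡ 4 (mod 11); new modulus lcm = 53295.
    Write x = 4022 + 4845·t and substitute into x ≡ 4 (mod 11): 4845·t ≡ 4 − 4022 = -4018 (mod 11).
    Reduce coefficients mod 11: 5·t ≡ 8 (mod 11).
    The inverse of 5 mod 11 is 9 (since 5·9 = 45 = 4·11 + 1), so t ≡ 9·8 = 72 ≡ 6 (mod 11).
    Then x = 4022 + 4845·6 = 33092, valid modulo lcm(4845, 11) = 53295: x ≡ 33092 (mod 53295).
Verify against each original: 33092 mod 3 = 2, 33092 mod 5 = 2, 33092 mod 19 = 13, 33092 mod 17 = 10, 33092 mod 11 = 4.

x ≡ 33092 (mod 53295).


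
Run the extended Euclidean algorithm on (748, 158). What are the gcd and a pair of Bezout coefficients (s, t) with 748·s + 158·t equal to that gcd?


Euclidean algorithm on (748, 158) — divide until remainder is 0:
  748 = 4 · 158 + 116
  158 = 1 · 116 + 42
  116 = 2 · 42 + 32
  42 = 1 · 32 + 10
  32 = 3 · 10 + 2
  10 = 5 · 2 + 0
gcd(748, 158) = 2.
Track Bezout coefficients alongside the remainders: start with r₀ = 748 = a·1 + b·0 (s = 1, t = 0) and r₁ = 158 = a·0 + b·1 (s = 0, t = 1); each new remainder r_{k+1} = r_{k-1} − q_k·r_k inherits s_{k+1} = s_{k-1} − q_k·s_k, t_{k+1} = t_{k-1} − q_k·t_k, so r_k = a·s_k + b·t_k at every step:
  q = 4: r = 116, s = 1 − 4·0 = 1, t = 0 − 4·1 = -4  (check: 748·1 + 158·(-4) = 116)
  q = 1: r = 42, s = 0 − 1·1 = -1, t = 1 − 1·(-4) = 5  (check: 748·(-1) + 158·5 = 42)
  q = 2: r = 32, s = 1 − 2·(-1) = 3, t = -4 − 2·5 = -14  (check: 748·3 + 158·(-14) = 32)
  q = 1: r = 10, s = -1 − 1·3 = -4, t = 5 − 1·(-14) = 19  (check: 748·(-4) + 158·19 = 10)
  q = 3: r = 2, s = 3 − 3·(-4) = 15, t = -14 − 3·19 = -71  (check: 748·15 + 158·(-71) = 2)
The row with r = 2 (the gcd) gives the Bezout coefficients s = 15, t = -71.
Result: 748 · (15) + 158 · (-71) = 2.

gcd(748, 158) = 2; s = 15, t = -71 (check: 748·15 + 158·(-71) = 2).


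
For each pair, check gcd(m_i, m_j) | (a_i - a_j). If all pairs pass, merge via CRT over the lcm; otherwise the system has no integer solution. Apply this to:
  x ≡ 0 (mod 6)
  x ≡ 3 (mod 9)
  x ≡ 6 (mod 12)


Moduli 6, 9, 12 are not pairwise coprime, so CRT works modulo lcm(m_i) when all pairwise compatibility conditions hold.
Pairwise compatibility: gcd(m_i, m_j) must divide a_i - a_j for every pair.
Merge one congruence at a time:
  Start: x ≡ 0 (mod 6).
  Combine with x ≡ 3 (mod 9): gcd(6, 9) = 3; 3 - 0 = 3, which IS divisible by 3, so compatible.
    Write x = 0 + 6·t and substitute into x ≡ 3 (mod 9): 6·t ≡ 3 − 0 = 3 (mod 9).
    Divide the congruence (and modulus) by g = 3: 2·t ≡ 1 (mod 3).
    The inverse of 2 mod 3 is 2 (since 2·2 = 4 = 1·3 + 1), so t ≡ 2·1 = 2 ≡ 2 (mod 3).
    Then x = 0 + 6·2 = 12, valid modulo lcm(6, 9) = 18: x ≡ 12 (mod 18).
  Combine with x ≡ 6 (mod 12): gcd(18, 12) = 6; 6 - 12 = -6, which IS divisible by 6, so compatible.
    Write x = 12 + 18·t and substitute into x ≡ 6 (mod 12): 18·t ≡ 6 − 12 = -6 (mod 12).
    Divide the congruence (and modulus) by g = 6: 3·t ≡ -1 (mod 2).
    Reduce coefficients mod 2: 1·t ≡ 1 (mod 2).
    So t ≡ 1 (mod 2).
    Then x = 12 + 18·1 = 30, valid modulo lcm(18, 12) = 36: x ≡ 30 (mod 36).
Verify: 30 mod 6 = 0, 30 mod 9 = 3, 30 mod 12 = 6.

x ≡ 30 (mod 36).


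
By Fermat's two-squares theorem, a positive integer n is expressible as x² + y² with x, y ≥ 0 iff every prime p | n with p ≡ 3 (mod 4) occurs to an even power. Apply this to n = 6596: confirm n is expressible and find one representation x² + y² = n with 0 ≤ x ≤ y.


Step 1: Factor n = 6596 = 2^2 · 17 · 97.
Step 2: Check the mod-4 condition on each prime factor: 2 = 2 (special); 17 ≡ 1 (mod 4), exponent 1; 97 ≡ 1 (mod 4), exponent 1.
All primes ≡ 3 (mod 4) appear to even exponent (or don't appear), so by the two-squares theorem n IS expressible as a sum of two squares.
Step 3: Build a representation. Group n = k² · m with k = 2 and m = 17 · 97 = 1649 (a product of primes ≡ 1 (mod 4)); a representation of m scales to one of n via (k·x)² + (k·y)² = k²(x² + y²). Each prime p ≡ 1 (mod 4) is itself a sum of two squares; find a² by testing p − a² for a perfect square:
  17: 17 − 1² = 16 = 4² ⇒ 17 = 1² + 4².
  97: 97 − 1² = 96, 97 − 2² = 93, 97 − 3² = 88, 97 − 4² = 81 = 9² ⇒ 97 = 4² + 9².
  Combine using the Brahmagupta–Fibonacci identity (a² + b²)(c² + d²) = (ac − bd)² + (ad + bc)² = (ac + bd)² + (ad − bc)²:
  17 · 97 = 1649: from (1² + 4²)(4² + 9²), take (1·4 − 4·9, 1·9 + 4·4) = (4 − 36, 9 + 16) = (-32, 25); dropping signs (only squares matter) gives (32, 25); check 32² + 25² = 1024 + 625 = 1649 ✓.
  Scale by k = 2: (2·32, 2·25) = (64, 50).
Step 4: Order so x ≤ y and verify: 50² + 64² = 2500 + 4096 = 6596 = n. ✓

n = 6596 = 50² + 64² (one valid representation with x ≤ y).


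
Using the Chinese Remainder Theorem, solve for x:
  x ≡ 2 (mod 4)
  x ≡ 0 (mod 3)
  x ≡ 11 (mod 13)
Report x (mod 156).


Moduli 4, 3, 13 are pairwise coprime; by CRT there is a unique solution modulo M = 4 · 3 · 13 = 156.
Solve pairwise, accumulating the modulus:
  Start with x ≡ 2 (mod 4).
  Combine with x ≡ 0 (mod 3): since gcd(4, 3) = 1, we get a unique residue mod 12.
    Write x = 2 + 4·t and substitute into x ≡ 0 (mod 3): 4·t ≡ 0 − 2 = -2 (mod 3).
    Reduce coefficients mod 3: 1·t ≡ 1 (mod 3).
    So t ≡ 1 (mod 3).
    Then x = 2 + 4·1 = 6, valid modulo lcm(4, 3) = 12: x ≡ 6 (mod 12).
  Combine with x ≡ 11 (mod 13): since gcd(12, 13) = 1, we get a unique residue mod 156.
    Write x = 6 + 12·t and substitute into x ≡ 11 (mod 13): 12·t ≡ 11 − 6 = 5 (mod 13).
    The inverse of 12 mod 13 is 12 (since 12·12 = 144 = 11·13 + 1), so t ≡ 12·5 = 60 ≡ 8 (mod 13).
    Then x = 6 + 12·8 = 102, valid modulo lcm(12, 13) = 156: x ≡ 102 (mod 156).
Verify: 102 mod 4 = 2 ✓, 102 mod 3 = 0 ✓, 102 mod 13 = 11 ✓.

x ≡ 102 (mod 156).


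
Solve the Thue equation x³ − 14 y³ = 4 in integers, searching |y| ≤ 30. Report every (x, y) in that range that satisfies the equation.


The equation is x³ - 14y³ = 4. For fixed y, x³ = 14·y³ + 4, so a solution requires the RHS to be a perfect cube.
Strategy: iterate y from -30 to 30, compute RHS = 14·y³ + 4, and check whether it is a (positive or negative) perfect cube.
Check small values of y:
  y = 0: RHS = 4 is not a perfect cube.
  y = 1: RHS = 18 is not a perfect cube.
  y = -1: RHS = -10 is not a perfect cube.
  y = 2: RHS = 116 is not a perfect cube.
  y = -2: RHS = -108 is not a perfect cube.
  y = 3: RHS = 382 is not a perfect cube.
  y = -3: RHS = -374 is not a perfect cube.
Continuing the search up to |y| = 30 finds no solutions either.
No (x, y) in the scanned range satisfies the equation.

No integer solutions with |y| ≤ 30.


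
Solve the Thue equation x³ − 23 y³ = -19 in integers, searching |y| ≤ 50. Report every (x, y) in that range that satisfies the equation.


The equation is x³ - 23y³ = -19. For fixed y, x³ = 23·y³ − 19, so a solution requires the RHS to be a perfect cube.
Strategy: iterate y from -50 to 50, compute RHS = 23·y³ − 19, and check whether it is a (positive or negative) perfect cube.
Check small values of y:
  y = 0: RHS = -19 is not a perfect cube.
  y = 1: RHS = 4 is not a perfect cube.
  y = -1: RHS = -42 is not a perfect cube.
  y = 2: RHS = 165 is not a perfect cube.
  y = -2: RHS = -203 is not a perfect cube.
  y = 3: RHS = 602 is not a perfect cube.
  y = -3: RHS = -640 is not a perfect cube.
Continuing the search up to |y| = 50 finds no solutions either.
No (x, y) in the scanned range satisfies the equation.

No integer solutions with |y| ≤ 50.


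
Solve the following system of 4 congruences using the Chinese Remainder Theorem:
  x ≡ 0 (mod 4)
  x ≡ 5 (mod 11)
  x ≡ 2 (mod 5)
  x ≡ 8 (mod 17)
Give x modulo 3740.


Product of moduli M = 4 · 11 · 5 · 17 = 3740.
Merge one congruence at a time:
  Start: x ≡ 0 (mod 4).
  Combine with x ≡ 5 (mod 11); new modulus lcm = 44.
    Write x = 0 + 4·t and substitute into x ≡ 5 (mod 11): 4·t ≡ 5 − 0 = 5 (mod 11).
    The inverse of 4 mod 11 is 3 (since 4·3 = 12 = 1·11 + 1), so t ≡ 3·5 = 15 ≡ 4 (mod 11).
    Then x = 0 + 4·4 = 16, valid modulo lcm(4, 11) = 44: x ≡ 16 (mod 44).
  Combine with x ≡ 2 (mod 5); new modulus lcm = 220.
    Write x = 16 + 44·t and substitute into x ≡ 2 (mod 5): 44·t ≡ 2 − 16 = -14 (mod 5).
    Reduce coefficients mod 5: 4·t ≡ 1 (mod 5).
    The inverse of 4 mod 5 is 4 (since 4·4 = 16 = 3·5 + 1), so t ≡ 4·1 = 4 ≡ 4 (mod 5).
    Then x = 16 + 44·4 = 192, valid modulo lcm(44, 5) = 220: x ≡ 192 (mod 220).
  Combine with x ≡ 8 (mod 17); new modulus lcm = 3740.
    Write x = 192 + 220·t and substitute into x ≡ 8 (mod 17): 220·t ≡ 8 − 192 = -184 (mod 17).
    Reduce coefficients mod 17: 16·t ≡ 3 (mod 17).
    The inverse of 16 mod 17 is 16 (since 16·16 = 256 = 15·17 + 1), so t ≡ 16·3 = 48 ≡ 14 (mod 17).
    Then x = 192 + 220·14 = 3272, valid modulo lcm(220, 17) = 3740: x ≡ 3272 (mod 3740).
Verify against each original: 3272 mod 4 = 0, 3272 mod 11 = 5, 3272 mod 5 = 2, 3272 mod 17 = 8.

x ≡ 3272 (mod 3740).
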